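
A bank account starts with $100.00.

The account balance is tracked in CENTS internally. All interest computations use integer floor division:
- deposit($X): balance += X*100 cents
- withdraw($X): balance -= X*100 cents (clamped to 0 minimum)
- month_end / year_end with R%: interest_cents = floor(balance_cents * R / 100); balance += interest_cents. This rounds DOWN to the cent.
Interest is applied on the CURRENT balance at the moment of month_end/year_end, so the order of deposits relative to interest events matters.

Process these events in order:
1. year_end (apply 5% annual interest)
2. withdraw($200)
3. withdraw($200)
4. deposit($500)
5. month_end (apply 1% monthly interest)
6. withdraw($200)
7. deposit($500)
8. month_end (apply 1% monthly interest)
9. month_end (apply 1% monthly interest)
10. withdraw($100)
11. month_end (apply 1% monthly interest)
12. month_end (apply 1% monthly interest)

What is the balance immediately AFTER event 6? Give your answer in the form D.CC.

After 1 (year_end (apply 5% annual interest)): balance=$105.00 total_interest=$5.00
After 2 (withdraw($200)): balance=$0.00 total_interest=$5.00
After 3 (withdraw($200)): balance=$0.00 total_interest=$5.00
After 4 (deposit($500)): balance=$500.00 total_interest=$5.00
After 5 (month_end (apply 1% monthly interest)): balance=$505.00 total_interest=$10.00
After 6 (withdraw($200)): balance=$305.00 total_interest=$10.00

Answer: 305.00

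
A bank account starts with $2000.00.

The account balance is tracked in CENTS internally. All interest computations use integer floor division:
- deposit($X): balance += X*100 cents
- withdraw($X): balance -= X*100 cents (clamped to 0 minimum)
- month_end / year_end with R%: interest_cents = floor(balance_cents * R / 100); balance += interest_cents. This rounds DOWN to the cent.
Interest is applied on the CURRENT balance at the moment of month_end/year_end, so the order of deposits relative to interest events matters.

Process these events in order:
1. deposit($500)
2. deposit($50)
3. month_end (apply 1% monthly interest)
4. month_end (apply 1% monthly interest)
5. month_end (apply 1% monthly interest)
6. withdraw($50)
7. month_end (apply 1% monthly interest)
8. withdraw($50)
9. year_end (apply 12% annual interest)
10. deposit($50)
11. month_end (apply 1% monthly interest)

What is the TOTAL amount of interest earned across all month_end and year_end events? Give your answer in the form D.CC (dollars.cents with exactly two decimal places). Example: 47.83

After 1 (deposit($500)): balance=$2500.00 total_interest=$0.00
After 2 (deposit($50)): balance=$2550.00 total_interest=$0.00
After 3 (month_end (apply 1% monthly interest)): balance=$2575.50 total_interest=$25.50
After 4 (month_end (apply 1% monthly interest)): balance=$2601.25 total_interest=$51.25
After 5 (month_end (apply 1% monthly interest)): balance=$2627.26 total_interest=$77.26
After 6 (withdraw($50)): balance=$2577.26 total_interest=$77.26
After 7 (month_end (apply 1% monthly interest)): balance=$2603.03 total_interest=$103.03
After 8 (withdraw($50)): balance=$2553.03 total_interest=$103.03
After 9 (year_end (apply 12% annual interest)): balance=$2859.39 total_interest=$409.39
After 10 (deposit($50)): balance=$2909.39 total_interest=$409.39
After 11 (month_end (apply 1% monthly interest)): balance=$2938.48 total_interest=$438.48

Answer: 438.48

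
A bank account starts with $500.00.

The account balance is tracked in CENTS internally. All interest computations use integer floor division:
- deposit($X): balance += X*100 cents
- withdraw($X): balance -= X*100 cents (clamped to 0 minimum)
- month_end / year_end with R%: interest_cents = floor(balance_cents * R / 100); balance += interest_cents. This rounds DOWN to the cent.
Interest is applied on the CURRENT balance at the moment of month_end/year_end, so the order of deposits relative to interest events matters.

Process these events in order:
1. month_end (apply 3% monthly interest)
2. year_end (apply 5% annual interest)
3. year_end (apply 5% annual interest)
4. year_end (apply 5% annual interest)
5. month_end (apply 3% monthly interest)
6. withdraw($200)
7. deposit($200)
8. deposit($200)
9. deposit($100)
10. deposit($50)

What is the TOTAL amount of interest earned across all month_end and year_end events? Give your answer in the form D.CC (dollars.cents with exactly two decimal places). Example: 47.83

After 1 (month_end (apply 3% monthly interest)): balance=$515.00 total_interest=$15.00
After 2 (year_end (apply 5% annual interest)): balance=$540.75 total_interest=$40.75
After 3 (year_end (apply 5% annual interest)): balance=$567.78 total_interest=$67.78
After 4 (year_end (apply 5% annual interest)): balance=$596.16 total_interest=$96.16
After 5 (month_end (apply 3% monthly interest)): balance=$614.04 total_interest=$114.04
After 6 (withdraw($200)): balance=$414.04 total_interest=$114.04
After 7 (deposit($200)): balance=$614.04 total_interest=$114.04
After 8 (deposit($200)): balance=$814.04 total_interest=$114.04
After 9 (deposit($100)): balance=$914.04 total_interest=$114.04
After 10 (deposit($50)): balance=$964.04 total_interest=$114.04

Answer: 114.04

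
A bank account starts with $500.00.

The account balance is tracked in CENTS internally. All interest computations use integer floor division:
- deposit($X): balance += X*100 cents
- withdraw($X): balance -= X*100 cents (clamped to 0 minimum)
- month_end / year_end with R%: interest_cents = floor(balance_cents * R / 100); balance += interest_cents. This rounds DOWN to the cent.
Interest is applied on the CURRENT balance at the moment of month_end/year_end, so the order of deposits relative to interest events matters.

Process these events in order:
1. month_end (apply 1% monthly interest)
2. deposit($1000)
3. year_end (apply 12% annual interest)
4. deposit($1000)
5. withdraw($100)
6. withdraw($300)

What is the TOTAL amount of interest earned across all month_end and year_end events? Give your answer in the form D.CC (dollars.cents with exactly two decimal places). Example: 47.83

Answer: 185.60

Derivation:
After 1 (month_end (apply 1% monthly interest)): balance=$505.00 total_interest=$5.00
After 2 (deposit($1000)): balance=$1505.00 total_interest=$5.00
After 3 (year_end (apply 12% annual interest)): balance=$1685.60 total_interest=$185.60
After 4 (deposit($1000)): balance=$2685.60 total_interest=$185.60
After 5 (withdraw($100)): balance=$2585.60 total_interest=$185.60
After 6 (withdraw($300)): balance=$2285.60 total_interest=$185.60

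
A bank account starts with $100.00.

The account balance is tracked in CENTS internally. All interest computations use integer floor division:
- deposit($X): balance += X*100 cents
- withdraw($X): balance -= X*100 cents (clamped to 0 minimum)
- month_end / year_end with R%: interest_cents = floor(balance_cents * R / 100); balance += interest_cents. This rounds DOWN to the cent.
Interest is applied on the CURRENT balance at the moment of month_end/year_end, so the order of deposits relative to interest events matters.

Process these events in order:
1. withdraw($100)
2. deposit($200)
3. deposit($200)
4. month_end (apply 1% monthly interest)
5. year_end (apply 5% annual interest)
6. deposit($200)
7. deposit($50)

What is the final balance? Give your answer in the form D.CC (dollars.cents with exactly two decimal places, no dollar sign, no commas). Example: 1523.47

After 1 (withdraw($100)): balance=$0.00 total_interest=$0.00
After 2 (deposit($200)): balance=$200.00 total_interest=$0.00
After 3 (deposit($200)): balance=$400.00 total_interest=$0.00
After 4 (month_end (apply 1% monthly interest)): balance=$404.00 total_interest=$4.00
After 5 (year_end (apply 5% annual interest)): balance=$424.20 total_interest=$24.20
After 6 (deposit($200)): balance=$624.20 total_interest=$24.20
After 7 (deposit($50)): balance=$674.20 total_interest=$24.20

Answer: 674.20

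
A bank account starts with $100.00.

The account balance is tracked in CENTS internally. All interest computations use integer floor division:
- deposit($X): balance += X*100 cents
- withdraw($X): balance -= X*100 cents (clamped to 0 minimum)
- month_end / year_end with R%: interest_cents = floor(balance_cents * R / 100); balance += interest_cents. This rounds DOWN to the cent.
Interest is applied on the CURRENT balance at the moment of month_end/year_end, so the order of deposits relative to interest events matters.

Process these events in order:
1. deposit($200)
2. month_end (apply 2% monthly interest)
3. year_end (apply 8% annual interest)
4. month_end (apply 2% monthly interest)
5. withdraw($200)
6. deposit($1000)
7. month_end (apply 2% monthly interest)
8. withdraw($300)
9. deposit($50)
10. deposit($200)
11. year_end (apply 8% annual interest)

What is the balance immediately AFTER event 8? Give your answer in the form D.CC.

After 1 (deposit($200)): balance=$300.00 total_interest=$0.00
After 2 (month_end (apply 2% monthly interest)): balance=$306.00 total_interest=$6.00
After 3 (year_end (apply 8% annual interest)): balance=$330.48 total_interest=$30.48
After 4 (month_end (apply 2% monthly interest)): balance=$337.08 total_interest=$37.08
After 5 (withdraw($200)): balance=$137.08 total_interest=$37.08
After 6 (deposit($1000)): balance=$1137.08 total_interest=$37.08
After 7 (month_end (apply 2% monthly interest)): balance=$1159.82 total_interest=$59.82
After 8 (withdraw($300)): balance=$859.82 total_interest=$59.82

Answer: 859.82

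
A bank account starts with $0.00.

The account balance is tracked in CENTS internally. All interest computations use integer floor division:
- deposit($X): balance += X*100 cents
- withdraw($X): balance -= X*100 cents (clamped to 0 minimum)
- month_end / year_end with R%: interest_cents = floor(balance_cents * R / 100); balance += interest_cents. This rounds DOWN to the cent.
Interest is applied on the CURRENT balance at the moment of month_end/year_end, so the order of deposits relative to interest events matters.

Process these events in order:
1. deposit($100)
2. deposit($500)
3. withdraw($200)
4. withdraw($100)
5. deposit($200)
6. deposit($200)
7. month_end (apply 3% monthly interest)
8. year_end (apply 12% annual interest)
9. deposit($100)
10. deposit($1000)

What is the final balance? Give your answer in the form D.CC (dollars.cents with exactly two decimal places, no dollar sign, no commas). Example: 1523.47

Answer: 1907.52

Derivation:
After 1 (deposit($100)): balance=$100.00 total_interest=$0.00
After 2 (deposit($500)): balance=$600.00 total_interest=$0.00
After 3 (withdraw($200)): balance=$400.00 total_interest=$0.00
After 4 (withdraw($100)): balance=$300.00 total_interest=$0.00
After 5 (deposit($200)): balance=$500.00 total_interest=$0.00
After 6 (deposit($200)): balance=$700.00 total_interest=$0.00
After 7 (month_end (apply 3% monthly interest)): balance=$721.00 total_interest=$21.00
After 8 (year_end (apply 12% annual interest)): balance=$807.52 total_interest=$107.52
After 9 (deposit($100)): balance=$907.52 total_interest=$107.52
After 10 (deposit($1000)): balance=$1907.52 total_interest=$107.52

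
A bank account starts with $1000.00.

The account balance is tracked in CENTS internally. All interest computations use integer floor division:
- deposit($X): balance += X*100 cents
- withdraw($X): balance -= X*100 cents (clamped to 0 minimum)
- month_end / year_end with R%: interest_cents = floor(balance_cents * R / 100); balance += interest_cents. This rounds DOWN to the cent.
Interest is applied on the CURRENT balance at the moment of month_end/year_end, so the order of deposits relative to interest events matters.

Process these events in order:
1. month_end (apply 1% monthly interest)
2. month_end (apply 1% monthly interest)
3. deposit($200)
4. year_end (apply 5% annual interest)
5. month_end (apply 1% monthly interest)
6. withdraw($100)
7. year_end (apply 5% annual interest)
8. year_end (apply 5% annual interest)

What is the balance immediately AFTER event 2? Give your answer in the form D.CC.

Answer: 1020.10

Derivation:
After 1 (month_end (apply 1% monthly interest)): balance=$1010.00 total_interest=$10.00
After 2 (month_end (apply 1% monthly interest)): balance=$1020.10 total_interest=$20.10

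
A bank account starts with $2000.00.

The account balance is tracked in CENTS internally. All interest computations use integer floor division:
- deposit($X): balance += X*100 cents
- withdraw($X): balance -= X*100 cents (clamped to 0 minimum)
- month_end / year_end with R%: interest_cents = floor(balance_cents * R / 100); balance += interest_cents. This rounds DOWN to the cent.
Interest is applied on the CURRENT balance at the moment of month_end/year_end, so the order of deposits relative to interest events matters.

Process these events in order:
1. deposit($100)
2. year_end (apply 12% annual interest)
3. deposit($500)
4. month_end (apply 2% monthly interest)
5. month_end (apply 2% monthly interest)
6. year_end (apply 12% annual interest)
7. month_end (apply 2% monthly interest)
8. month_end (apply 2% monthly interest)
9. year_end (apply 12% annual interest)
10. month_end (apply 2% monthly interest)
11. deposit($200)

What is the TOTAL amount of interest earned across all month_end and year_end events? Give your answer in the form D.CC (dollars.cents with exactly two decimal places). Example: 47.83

After 1 (deposit($100)): balance=$2100.00 total_interest=$0.00
After 2 (year_end (apply 12% annual interest)): balance=$2352.00 total_interest=$252.00
After 3 (deposit($500)): balance=$2852.00 total_interest=$252.00
After 4 (month_end (apply 2% monthly interest)): balance=$2909.04 total_interest=$309.04
After 5 (month_end (apply 2% monthly interest)): balance=$2967.22 total_interest=$367.22
After 6 (year_end (apply 12% annual interest)): balance=$3323.28 total_interest=$723.28
After 7 (month_end (apply 2% monthly interest)): balance=$3389.74 total_interest=$789.74
After 8 (month_end (apply 2% monthly interest)): balance=$3457.53 total_interest=$857.53
After 9 (year_end (apply 12% annual interest)): balance=$3872.43 total_interest=$1272.43
After 10 (month_end (apply 2% monthly interest)): balance=$3949.87 total_interest=$1349.87
After 11 (deposit($200)): balance=$4149.87 total_interest=$1349.87

Answer: 1349.87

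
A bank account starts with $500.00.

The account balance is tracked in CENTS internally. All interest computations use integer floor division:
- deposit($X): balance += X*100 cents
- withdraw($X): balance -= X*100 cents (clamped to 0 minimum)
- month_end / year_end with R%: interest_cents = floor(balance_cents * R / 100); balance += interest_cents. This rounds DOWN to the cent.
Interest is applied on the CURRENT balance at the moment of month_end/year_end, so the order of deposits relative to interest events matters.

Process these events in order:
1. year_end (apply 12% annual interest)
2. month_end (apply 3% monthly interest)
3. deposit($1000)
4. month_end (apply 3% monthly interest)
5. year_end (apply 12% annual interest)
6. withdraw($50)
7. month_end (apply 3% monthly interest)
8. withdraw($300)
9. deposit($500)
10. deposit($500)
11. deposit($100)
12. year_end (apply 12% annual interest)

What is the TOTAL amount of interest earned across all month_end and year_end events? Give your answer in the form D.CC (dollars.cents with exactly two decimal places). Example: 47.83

After 1 (year_end (apply 12% annual interest)): balance=$560.00 total_interest=$60.00
After 2 (month_end (apply 3% monthly interest)): balance=$576.80 total_interest=$76.80
After 3 (deposit($1000)): balance=$1576.80 total_interest=$76.80
After 4 (month_end (apply 3% monthly interest)): balance=$1624.10 total_interest=$124.10
After 5 (year_end (apply 12% annual interest)): balance=$1818.99 total_interest=$318.99
After 6 (withdraw($50)): balance=$1768.99 total_interest=$318.99
After 7 (month_end (apply 3% monthly interest)): balance=$1822.05 total_interest=$372.05
After 8 (withdraw($300)): balance=$1522.05 total_interest=$372.05
After 9 (deposit($500)): balance=$2022.05 total_interest=$372.05
After 10 (deposit($500)): balance=$2522.05 total_interest=$372.05
After 11 (deposit($100)): balance=$2622.05 total_interest=$372.05
After 12 (year_end (apply 12% annual interest)): balance=$2936.69 total_interest=$686.69

Answer: 686.69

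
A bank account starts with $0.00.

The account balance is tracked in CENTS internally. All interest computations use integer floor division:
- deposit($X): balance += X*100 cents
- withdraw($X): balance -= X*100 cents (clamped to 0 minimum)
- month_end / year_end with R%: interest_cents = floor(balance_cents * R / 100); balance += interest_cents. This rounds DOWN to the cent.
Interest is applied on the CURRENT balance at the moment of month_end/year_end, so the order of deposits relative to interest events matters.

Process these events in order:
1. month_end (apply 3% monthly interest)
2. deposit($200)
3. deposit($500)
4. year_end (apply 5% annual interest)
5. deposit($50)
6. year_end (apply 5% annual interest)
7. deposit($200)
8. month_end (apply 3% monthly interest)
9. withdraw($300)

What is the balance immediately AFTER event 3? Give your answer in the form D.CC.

After 1 (month_end (apply 3% monthly interest)): balance=$0.00 total_interest=$0.00
After 2 (deposit($200)): balance=$200.00 total_interest=$0.00
After 3 (deposit($500)): balance=$700.00 total_interest=$0.00

Answer: 700.00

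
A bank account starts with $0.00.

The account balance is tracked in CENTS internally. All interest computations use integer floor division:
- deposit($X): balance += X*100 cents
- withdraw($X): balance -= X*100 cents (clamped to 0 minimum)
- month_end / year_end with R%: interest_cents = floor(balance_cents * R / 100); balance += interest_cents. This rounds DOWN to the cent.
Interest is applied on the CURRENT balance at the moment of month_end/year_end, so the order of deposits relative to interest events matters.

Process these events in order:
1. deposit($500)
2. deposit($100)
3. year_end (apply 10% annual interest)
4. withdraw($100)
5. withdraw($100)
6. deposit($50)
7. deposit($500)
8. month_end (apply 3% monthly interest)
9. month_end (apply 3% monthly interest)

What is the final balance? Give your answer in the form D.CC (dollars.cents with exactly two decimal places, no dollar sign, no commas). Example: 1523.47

Answer: 1071.50

Derivation:
After 1 (deposit($500)): balance=$500.00 total_interest=$0.00
After 2 (deposit($100)): balance=$600.00 total_interest=$0.00
After 3 (year_end (apply 10% annual interest)): balance=$660.00 total_interest=$60.00
After 4 (withdraw($100)): balance=$560.00 total_interest=$60.00
After 5 (withdraw($100)): balance=$460.00 total_interest=$60.00
After 6 (deposit($50)): balance=$510.00 total_interest=$60.00
After 7 (deposit($500)): balance=$1010.00 total_interest=$60.00
After 8 (month_end (apply 3% monthly interest)): balance=$1040.30 total_interest=$90.30
After 9 (month_end (apply 3% monthly interest)): balance=$1071.50 total_interest=$121.50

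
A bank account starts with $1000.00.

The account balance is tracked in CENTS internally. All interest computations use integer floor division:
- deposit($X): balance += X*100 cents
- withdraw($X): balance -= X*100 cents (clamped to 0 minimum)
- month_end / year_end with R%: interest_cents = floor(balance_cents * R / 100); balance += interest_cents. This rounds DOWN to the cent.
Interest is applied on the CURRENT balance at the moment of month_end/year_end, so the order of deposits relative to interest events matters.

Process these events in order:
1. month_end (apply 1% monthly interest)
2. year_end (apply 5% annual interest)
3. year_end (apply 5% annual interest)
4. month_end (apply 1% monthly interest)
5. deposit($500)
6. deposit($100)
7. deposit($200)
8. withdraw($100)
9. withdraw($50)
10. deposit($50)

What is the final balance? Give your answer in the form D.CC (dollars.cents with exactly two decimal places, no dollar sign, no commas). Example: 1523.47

After 1 (month_end (apply 1% monthly interest)): balance=$1010.00 total_interest=$10.00
After 2 (year_end (apply 5% annual interest)): balance=$1060.50 total_interest=$60.50
After 3 (year_end (apply 5% annual interest)): balance=$1113.52 total_interest=$113.52
After 4 (month_end (apply 1% monthly interest)): balance=$1124.65 total_interest=$124.65
After 5 (deposit($500)): balance=$1624.65 total_interest=$124.65
After 6 (deposit($100)): balance=$1724.65 total_interest=$124.65
After 7 (deposit($200)): balance=$1924.65 total_interest=$124.65
After 8 (withdraw($100)): balance=$1824.65 total_interest=$124.65
After 9 (withdraw($50)): balance=$1774.65 total_interest=$124.65
After 10 (deposit($50)): balance=$1824.65 total_interest=$124.65

Answer: 1824.65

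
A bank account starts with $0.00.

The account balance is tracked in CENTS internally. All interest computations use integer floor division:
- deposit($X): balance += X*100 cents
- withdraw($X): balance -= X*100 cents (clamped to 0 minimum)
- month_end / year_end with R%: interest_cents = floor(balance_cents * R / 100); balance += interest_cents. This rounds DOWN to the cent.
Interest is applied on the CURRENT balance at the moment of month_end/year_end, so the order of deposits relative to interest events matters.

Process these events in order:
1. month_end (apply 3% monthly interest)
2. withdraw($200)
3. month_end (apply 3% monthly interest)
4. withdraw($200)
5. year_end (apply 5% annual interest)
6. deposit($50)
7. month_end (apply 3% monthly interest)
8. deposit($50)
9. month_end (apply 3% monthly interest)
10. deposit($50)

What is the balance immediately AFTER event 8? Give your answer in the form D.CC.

After 1 (month_end (apply 3% monthly interest)): balance=$0.00 total_interest=$0.00
After 2 (withdraw($200)): balance=$0.00 total_interest=$0.00
After 3 (month_end (apply 3% monthly interest)): balance=$0.00 total_interest=$0.00
After 4 (withdraw($200)): balance=$0.00 total_interest=$0.00
After 5 (year_end (apply 5% annual interest)): balance=$0.00 total_interest=$0.00
After 6 (deposit($50)): balance=$50.00 total_interest=$0.00
After 7 (month_end (apply 3% monthly interest)): balance=$51.50 total_interest=$1.50
After 8 (deposit($50)): balance=$101.50 total_interest=$1.50

Answer: 101.50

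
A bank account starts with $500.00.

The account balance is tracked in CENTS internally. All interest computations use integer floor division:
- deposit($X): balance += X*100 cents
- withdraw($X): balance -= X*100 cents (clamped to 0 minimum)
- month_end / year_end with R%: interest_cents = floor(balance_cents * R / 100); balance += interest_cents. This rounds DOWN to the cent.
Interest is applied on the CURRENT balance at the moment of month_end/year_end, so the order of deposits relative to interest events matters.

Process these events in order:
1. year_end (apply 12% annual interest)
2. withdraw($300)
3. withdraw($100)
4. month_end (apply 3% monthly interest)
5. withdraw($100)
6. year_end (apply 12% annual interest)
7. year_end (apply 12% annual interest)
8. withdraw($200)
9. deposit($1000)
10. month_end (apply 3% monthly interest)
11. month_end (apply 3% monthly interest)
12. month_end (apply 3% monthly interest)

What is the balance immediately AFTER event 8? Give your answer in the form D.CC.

Answer: 0.00

Derivation:
After 1 (year_end (apply 12% annual interest)): balance=$560.00 total_interest=$60.00
After 2 (withdraw($300)): balance=$260.00 total_interest=$60.00
After 3 (withdraw($100)): balance=$160.00 total_interest=$60.00
After 4 (month_end (apply 3% monthly interest)): balance=$164.80 total_interest=$64.80
After 5 (withdraw($100)): balance=$64.80 total_interest=$64.80
After 6 (year_end (apply 12% annual interest)): balance=$72.57 total_interest=$72.57
After 7 (year_end (apply 12% annual interest)): balance=$81.27 total_interest=$81.27
After 8 (withdraw($200)): balance=$0.00 total_interest=$81.27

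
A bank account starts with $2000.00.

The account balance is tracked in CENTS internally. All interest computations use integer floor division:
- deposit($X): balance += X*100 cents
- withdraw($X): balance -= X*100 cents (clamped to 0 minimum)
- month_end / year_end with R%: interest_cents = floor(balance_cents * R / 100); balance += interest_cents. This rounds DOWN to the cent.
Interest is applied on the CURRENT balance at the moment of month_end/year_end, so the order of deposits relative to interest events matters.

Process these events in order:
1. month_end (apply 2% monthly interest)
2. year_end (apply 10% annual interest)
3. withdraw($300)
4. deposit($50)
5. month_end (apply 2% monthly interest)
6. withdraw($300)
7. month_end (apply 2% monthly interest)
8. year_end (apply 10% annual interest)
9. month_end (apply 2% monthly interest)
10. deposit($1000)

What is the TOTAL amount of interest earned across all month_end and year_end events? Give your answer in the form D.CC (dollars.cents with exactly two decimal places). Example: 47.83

Answer: 534.30

Derivation:
After 1 (month_end (apply 2% monthly interest)): balance=$2040.00 total_interest=$40.00
After 2 (year_end (apply 10% annual interest)): balance=$2244.00 total_interest=$244.00
After 3 (withdraw($300)): balance=$1944.00 total_interest=$244.00
After 4 (deposit($50)): balance=$1994.00 total_interest=$244.00
After 5 (month_end (apply 2% monthly interest)): balance=$2033.88 total_interest=$283.88
After 6 (withdraw($300)): balance=$1733.88 total_interest=$283.88
After 7 (month_end (apply 2% monthly interest)): balance=$1768.55 total_interest=$318.55
After 8 (year_end (apply 10% annual interest)): balance=$1945.40 total_interest=$495.40
After 9 (month_end (apply 2% monthly interest)): balance=$1984.30 total_interest=$534.30
After 10 (deposit($1000)): balance=$2984.30 total_interest=$534.30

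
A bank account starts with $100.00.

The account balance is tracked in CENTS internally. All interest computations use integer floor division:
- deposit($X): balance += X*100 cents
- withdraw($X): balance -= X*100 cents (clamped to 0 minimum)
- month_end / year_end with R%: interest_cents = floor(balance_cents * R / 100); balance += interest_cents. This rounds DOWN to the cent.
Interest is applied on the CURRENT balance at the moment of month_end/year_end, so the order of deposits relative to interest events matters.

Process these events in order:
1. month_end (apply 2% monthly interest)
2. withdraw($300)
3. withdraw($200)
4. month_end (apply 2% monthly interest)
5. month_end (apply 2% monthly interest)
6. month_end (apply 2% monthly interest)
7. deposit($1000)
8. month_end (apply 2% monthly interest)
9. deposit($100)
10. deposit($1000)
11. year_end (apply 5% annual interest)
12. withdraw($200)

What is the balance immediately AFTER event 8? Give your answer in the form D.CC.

After 1 (month_end (apply 2% monthly interest)): balance=$102.00 total_interest=$2.00
After 2 (withdraw($300)): balance=$0.00 total_interest=$2.00
After 3 (withdraw($200)): balance=$0.00 total_interest=$2.00
After 4 (month_end (apply 2% monthly interest)): balance=$0.00 total_interest=$2.00
After 5 (month_end (apply 2% monthly interest)): balance=$0.00 total_interest=$2.00
After 6 (month_end (apply 2% monthly interest)): balance=$0.00 total_interest=$2.00
After 7 (deposit($1000)): balance=$1000.00 total_interest=$2.00
After 8 (month_end (apply 2% monthly interest)): balance=$1020.00 total_interest=$22.00

Answer: 1020.00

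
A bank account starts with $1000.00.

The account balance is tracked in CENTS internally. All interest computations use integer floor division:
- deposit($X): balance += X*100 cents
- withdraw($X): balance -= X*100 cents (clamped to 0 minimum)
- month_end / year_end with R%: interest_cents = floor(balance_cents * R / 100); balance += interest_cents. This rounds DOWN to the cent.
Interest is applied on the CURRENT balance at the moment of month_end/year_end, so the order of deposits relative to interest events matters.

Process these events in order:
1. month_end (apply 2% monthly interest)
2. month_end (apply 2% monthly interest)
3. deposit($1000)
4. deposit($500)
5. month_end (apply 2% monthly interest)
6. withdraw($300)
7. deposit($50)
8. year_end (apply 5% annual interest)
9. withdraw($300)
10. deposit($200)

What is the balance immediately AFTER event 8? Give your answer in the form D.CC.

After 1 (month_end (apply 2% monthly interest)): balance=$1020.00 total_interest=$20.00
After 2 (month_end (apply 2% monthly interest)): balance=$1040.40 total_interest=$40.40
After 3 (deposit($1000)): balance=$2040.40 total_interest=$40.40
After 4 (deposit($500)): balance=$2540.40 total_interest=$40.40
After 5 (month_end (apply 2% monthly interest)): balance=$2591.20 total_interest=$91.20
After 6 (withdraw($300)): balance=$2291.20 total_interest=$91.20
After 7 (deposit($50)): balance=$2341.20 total_interest=$91.20
After 8 (year_end (apply 5% annual interest)): balance=$2458.26 total_interest=$208.26

Answer: 2458.26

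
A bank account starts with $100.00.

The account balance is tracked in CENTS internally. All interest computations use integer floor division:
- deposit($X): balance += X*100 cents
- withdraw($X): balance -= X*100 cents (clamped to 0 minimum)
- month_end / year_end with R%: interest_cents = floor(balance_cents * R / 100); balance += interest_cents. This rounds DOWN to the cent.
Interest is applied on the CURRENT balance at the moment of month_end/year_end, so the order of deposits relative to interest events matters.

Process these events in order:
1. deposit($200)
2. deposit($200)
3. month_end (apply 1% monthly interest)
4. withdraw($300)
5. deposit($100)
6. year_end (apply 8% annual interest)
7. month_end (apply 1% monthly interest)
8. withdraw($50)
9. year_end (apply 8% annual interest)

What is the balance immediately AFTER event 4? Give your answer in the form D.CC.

After 1 (deposit($200)): balance=$300.00 total_interest=$0.00
After 2 (deposit($200)): balance=$500.00 total_interest=$0.00
After 3 (month_end (apply 1% monthly interest)): balance=$505.00 total_interest=$5.00
After 4 (withdraw($300)): balance=$205.00 total_interest=$5.00

Answer: 205.00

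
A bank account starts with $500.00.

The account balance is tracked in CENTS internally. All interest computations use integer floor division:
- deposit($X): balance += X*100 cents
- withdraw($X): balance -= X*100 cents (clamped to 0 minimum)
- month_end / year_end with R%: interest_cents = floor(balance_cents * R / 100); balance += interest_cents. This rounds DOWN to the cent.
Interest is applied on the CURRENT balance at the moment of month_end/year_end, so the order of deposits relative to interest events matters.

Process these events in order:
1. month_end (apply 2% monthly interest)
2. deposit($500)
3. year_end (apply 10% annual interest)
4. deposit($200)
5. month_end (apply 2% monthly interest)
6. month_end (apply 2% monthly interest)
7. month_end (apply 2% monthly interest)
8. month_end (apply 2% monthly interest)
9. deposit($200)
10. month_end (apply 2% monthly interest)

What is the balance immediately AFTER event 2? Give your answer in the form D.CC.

Answer: 1010.00

Derivation:
After 1 (month_end (apply 2% monthly interest)): balance=$510.00 total_interest=$10.00
After 2 (deposit($500)): balance=$1010.00 total_interest=$10.00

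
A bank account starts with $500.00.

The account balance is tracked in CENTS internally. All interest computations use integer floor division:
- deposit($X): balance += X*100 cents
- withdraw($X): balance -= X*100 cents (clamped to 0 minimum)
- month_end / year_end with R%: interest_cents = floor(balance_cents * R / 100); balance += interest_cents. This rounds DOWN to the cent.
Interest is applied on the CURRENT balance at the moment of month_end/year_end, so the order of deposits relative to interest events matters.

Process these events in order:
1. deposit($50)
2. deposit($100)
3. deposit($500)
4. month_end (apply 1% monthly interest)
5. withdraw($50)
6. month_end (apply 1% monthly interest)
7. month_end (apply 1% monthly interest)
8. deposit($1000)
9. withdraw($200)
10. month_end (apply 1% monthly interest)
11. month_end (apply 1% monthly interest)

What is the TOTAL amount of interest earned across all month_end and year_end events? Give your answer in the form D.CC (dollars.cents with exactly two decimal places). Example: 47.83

After 1 (deposit($50)): balance=$550.00 total_interest=$0.00
After 2 (deposit($100)): balance=$650.00 total_interest=$0.00
After 3 (deposit($500)): balance=$1150.00 total_interest=$0.00
After 4 (month_end (apply 1% monthly interest)): balance=$1161.50 total_interest=$11.50
After 5 (withdraw($50)): balance=$1111.50 total_interest=$11.50
After 6 (month_end (apply 1% monthly interest)): balance=$1122.61 total_interest=$22.61
After 7 (month_end (apply 1% monthly interest)): balance=$1133.83 total_interest=$33.83
After 8 (deposit($1000)): balance=$2133.83 total_interest=$33.83
After 9 (withdraw($200)): balance=$1933.83 total_interest=$33.83
After 10 (month_end (apply 1% monthly interest)): balance=$1953.16 total_interest=$53.16
After 11 (month_end (apply 1% monthly interest)): balance=$1972.69 total_interest=$72.69

Answer: 72.69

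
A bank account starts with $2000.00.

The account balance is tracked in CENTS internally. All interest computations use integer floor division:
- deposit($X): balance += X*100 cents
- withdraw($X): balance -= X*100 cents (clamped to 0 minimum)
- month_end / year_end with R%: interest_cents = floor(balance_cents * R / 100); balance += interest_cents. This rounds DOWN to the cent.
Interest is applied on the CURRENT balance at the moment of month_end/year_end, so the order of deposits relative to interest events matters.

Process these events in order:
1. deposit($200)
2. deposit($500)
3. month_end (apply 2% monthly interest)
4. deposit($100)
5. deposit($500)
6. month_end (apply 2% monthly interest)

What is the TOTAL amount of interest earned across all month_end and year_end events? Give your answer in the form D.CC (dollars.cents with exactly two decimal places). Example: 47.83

After 1 (deposit($200)): balance=$2200.00 total_interest=$0.00
After 2 (deposit($500)): balance=$2700.00 total_interest=$0.00
After 3 (month_end (apply 2% monthly interest)): balance=$2754.00 total_interest=$54.00
After 4 (deposit($100)): balance=$2854.00 total_interest=$54.00
After 5 (deposit($500)): balance=$3354.00 total_interest=$54.00
After 6 (month_end (apply 2% monthly interest)): balance=$3421.08 total_interest=$121.08

Answer: 121.08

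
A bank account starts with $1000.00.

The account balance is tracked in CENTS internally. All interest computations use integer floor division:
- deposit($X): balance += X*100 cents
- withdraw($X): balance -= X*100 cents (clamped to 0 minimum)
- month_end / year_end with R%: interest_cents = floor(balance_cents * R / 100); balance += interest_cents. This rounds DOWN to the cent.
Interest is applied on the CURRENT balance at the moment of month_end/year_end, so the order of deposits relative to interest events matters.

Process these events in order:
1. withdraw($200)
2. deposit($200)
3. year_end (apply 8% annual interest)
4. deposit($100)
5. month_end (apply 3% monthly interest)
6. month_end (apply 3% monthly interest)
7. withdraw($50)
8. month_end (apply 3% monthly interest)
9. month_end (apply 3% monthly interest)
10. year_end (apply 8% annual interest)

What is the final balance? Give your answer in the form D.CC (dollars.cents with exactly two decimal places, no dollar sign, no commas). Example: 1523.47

Answer: 1377.04

Derivation:
After 1 (withdraw($200)): balance=$800.00 total_interest=$0.00
After 2 (deposit($200)): balance=$1000.00 total_interest=$0.00
After 3 (year_end (apply 8% annual interest)): balance=$1080.00 total_interest=$80.00
After 4 (deposit($100)): balance=$1180.00 total_interest=$80.00
After 5 (month_end (apply 3% monthly interest)): balance=$1215.40 total_interest=$115.40
After 6 (month_end (apply 3% monthly interest)): balance=$1251.86 total_interest=$151.86
After 7 (withdraw($50)): balance=$1201.86 total_interest=$151.86
After 8 (month_end (apply 3% monthly interest)): balance=$1237.91 total_interest=$187.91
After 9 (month_end (apply 3% monthly interest)): balance=$1275.04 total_interest=$225.04
After 10 (year_end (apply 8% annual interest)): balance=$1377.04 total_interest=$327.04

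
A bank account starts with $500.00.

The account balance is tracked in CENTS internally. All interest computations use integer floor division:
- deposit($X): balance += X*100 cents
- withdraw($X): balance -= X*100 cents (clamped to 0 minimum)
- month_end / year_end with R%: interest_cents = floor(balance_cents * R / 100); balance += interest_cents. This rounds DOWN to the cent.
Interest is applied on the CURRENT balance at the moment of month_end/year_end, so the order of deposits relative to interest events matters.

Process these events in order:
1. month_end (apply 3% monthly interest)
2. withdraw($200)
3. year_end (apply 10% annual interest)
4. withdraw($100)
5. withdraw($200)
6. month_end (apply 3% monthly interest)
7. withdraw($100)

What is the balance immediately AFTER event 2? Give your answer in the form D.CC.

After 1 (month_end (apply 3% monthly interest)): balance=$515.00 total_interest=$15.00
After 2 (withdraw($200)): balance=$315.00 total_interest=$15.00

Answer: 315.00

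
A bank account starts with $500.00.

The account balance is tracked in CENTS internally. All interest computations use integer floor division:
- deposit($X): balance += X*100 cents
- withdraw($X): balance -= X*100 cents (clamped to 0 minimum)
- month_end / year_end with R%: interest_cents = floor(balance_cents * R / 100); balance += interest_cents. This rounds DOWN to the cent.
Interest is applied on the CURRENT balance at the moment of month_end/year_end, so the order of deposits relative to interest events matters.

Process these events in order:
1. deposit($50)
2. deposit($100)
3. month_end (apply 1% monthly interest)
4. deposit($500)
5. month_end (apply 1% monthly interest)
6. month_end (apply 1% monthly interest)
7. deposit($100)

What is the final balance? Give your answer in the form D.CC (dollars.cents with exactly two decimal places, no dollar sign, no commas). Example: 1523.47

Answer: 1279.74

Derivation:
After 1 (deposit($50)): balance=$550.00 total_interest=$0.00
After 2 (deposit($100)): balance=$650.00 total_interest=$0.00
After 3 (month_end (apply 1% monthly interest)): balance=$656.50 total_interest=$6.50
After 4 (deposit($500)): balance=$1156.50 total_interest=$6.50
After 5 (month_end (apply 1% monthly interest)): balance=$1168.06 total_interest=$18.06
After 6 (month_end (apply 1% monthly interest)): balance=$1179.74 total_interest=$29.74
After 7 (deposit($100)): balance=$1279.74 total_interest=$29.74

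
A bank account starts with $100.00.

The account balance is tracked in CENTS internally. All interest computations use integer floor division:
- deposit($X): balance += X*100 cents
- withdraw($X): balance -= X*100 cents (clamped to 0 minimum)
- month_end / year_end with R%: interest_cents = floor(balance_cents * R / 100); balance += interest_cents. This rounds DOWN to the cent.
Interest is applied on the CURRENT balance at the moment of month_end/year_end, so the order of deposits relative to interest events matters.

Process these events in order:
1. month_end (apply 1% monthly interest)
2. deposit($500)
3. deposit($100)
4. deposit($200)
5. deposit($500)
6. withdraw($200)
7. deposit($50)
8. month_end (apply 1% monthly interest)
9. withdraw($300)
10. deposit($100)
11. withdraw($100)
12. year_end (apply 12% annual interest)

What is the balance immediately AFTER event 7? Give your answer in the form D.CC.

After 1 (month_end (apply 1% monthly interest)): balance=$101.00 total_interest=$1.00
After 2 (deposit($500)): balance=$601.00 total_interest=$1.00
After 3 (deposit($100)): balance=$701.00 total_interest=$1.00
After 4 (deposit($200)): balance=$901.00 total_interest=$1.00
After 5 (deposit($500)): balance=$1401.00 total_interest=$1.00
After 6 (withdraw($200)): balance=$1201.00 total_interest=$1.00
After 7 (deposit($50)): balance=$1251.00 total_interest=$1.00

Answer: 1251.00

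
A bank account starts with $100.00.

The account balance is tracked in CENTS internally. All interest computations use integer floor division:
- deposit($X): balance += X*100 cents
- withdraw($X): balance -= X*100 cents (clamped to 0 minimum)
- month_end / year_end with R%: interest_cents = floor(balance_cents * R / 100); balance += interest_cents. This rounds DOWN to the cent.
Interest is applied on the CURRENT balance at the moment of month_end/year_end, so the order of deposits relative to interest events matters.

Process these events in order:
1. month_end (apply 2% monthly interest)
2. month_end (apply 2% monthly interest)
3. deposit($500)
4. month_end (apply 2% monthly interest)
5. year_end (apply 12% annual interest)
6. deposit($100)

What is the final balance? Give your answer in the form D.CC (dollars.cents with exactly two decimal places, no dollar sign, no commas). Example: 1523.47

After 1 (month_end (apply 2% monthly interest)): balance=$102.00 total_interest=$2.00
After 2 (month_end (apply 2% monthly interest)): balance=$104.04 total_interest=$4.04
After 3 (deposit($500)): balance=$604.04 total_interest=$4.04
After 4 (month_end (apply 2% monthly interest)): balance=$616.12 total_interest=$16.12
After 5 (year_end (apply 12% annual interest)): balance=$690.05 total_interest=$90.05
After 6 (deposit($100)): balance=$790.05 total_interest=$90.05

Answer: 790.05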